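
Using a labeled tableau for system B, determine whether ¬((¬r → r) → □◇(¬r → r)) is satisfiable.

No, unsatisfiable

1. ¬((¬r → r) → □◇(¬r → r)), 0
2. ¬r → r, 0
3. ¬□◇(¬r → r), 0
4. r, 0
5. ¬◇(¬r → r), 1
6. ¬(¬r → r), 0
7. ¬r, 0
Accessibility: 0R0, 0R1, 1R0, 1R1
Branch closes: r and ¬r both at 0.
All branches of the tableau close; one closing branch shown above.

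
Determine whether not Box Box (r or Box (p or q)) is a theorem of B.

Invalid (countermodel exists)

Tableau for the negation Box Box (r or Box (p or q)):
1. Box Box (r or Box (p or q)), u
2. Box (r or Box (p or q)), u
3. r or Box (p or q), u
4. Box (p or q), u
5. p or q, u
6. q, u
Accessibility: uRu
The negation has an open branch (countermodel exists).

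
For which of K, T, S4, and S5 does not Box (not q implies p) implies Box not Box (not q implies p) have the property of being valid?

S5-tableau for the negation not (not Box (not q implies p) implies Box not Box (not q implies p)):
1. not (not Box (not q implies p) implies Box not Box (not q implies p)), w0
2. not Box (not q implies p), w0
3. not Box not Box (not q implies p), w0
4. not (not q implies p), w1
5. not q, w1
6. not p, w1
7. Box (not q implies p), w2
8. not q implies p, w0
9. not q implies p, w1
10. not q implies p, w2
11. p, w0
12. p, w1
Accessibility: w0Rw0, w0Rw1, w0Rw2, w1Rw0, w1Rw1, w1Rw2, w2Rw0, w2Rw1, w2Rw2
Branch closes: p and not p both at w1.
Every branch closes (one shown): valid in S5.
S4-tableau for the negation not (not Box (not q implies p) implies Box not Box (not q implies p)):
1. not (not Box (not q implies p) implies Box not Box (not q implies p)), w0
2. not Box (not q implies p), w0
3. not Box not Box (not q implies p), w0
4. not (not q implies p), w1
5. not q, w1
6. not p, w1
7. Box (not q implies p), w2
8. not q implies p, w2
9. p, w2
Accessibility: w0Rw0, w0Rw1, w0Rw2, w1Rw1, w2Rw2
Complete open branch: countermodel on an S4-frame, so not valid in S4, nor in K, T (the same frame is also a K-frame and a T-frame).

S5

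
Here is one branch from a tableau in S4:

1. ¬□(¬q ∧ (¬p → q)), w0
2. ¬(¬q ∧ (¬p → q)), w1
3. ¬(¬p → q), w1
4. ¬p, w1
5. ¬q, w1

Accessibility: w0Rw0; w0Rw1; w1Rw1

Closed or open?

No, open

There is no literal clash: for every atom and world, at most one sign appears.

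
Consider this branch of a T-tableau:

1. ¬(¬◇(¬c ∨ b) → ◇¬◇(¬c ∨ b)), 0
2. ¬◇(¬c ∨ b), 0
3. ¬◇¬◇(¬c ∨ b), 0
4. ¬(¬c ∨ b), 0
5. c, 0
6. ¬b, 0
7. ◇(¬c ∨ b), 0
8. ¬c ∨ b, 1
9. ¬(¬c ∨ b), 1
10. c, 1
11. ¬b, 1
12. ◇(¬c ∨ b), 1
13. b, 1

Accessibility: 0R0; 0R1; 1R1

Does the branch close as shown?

Closed

Both b and ¬b appear at 1.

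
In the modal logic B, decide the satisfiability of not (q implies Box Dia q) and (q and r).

1. not (q implies Box Dia q) and (q and r), u
2. not (q implies Box Dia q), u   [and-rule on 1]
3. q and r, u   [and-rule on 1]
4. q, u   [neg-implies-rule on 2]
5. not Box Dia q, u   [neg-implies-rule on 2]
6. r, u   [and-rule on 3]
7. not Dia q, v   [neg-Box-rule on 5: fresh world v, uRv]
8. not q, u   [neg-Dia-rule on 7 via vRu]
Accessibility: uRu, uRv, vRu, vRv
Branch closes: q and not q both at u.
Every branch closes; the branch above is one of them.

No, unsatisfiable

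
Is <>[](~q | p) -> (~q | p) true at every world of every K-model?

Invalid (countermodel exists)

Tableau for the negation ~(<>[](~q | p) -> (~q | p)):
1. ~(<>[](~q | p) -> (~q | p)), u
2. <>[](~q | p), u
3. ~(~q | p), u
4. q, u
5. ~p, u
6. [](~q | p), v
Accessibility: uRv
The negation has an open branch (countermodel exists).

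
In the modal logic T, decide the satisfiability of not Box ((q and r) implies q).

1. not Box ((q and r) implies q), 0
2. not ((q and r) implies q), 1
3. q and r, 1
4. not q, 1
5. q, 1
6. r, 1
Accessibility: 0R0, 0R1, 1R1
Branch closes: q and not q both at 1.
(One branch shown.) All branches close.

Unsatisfiable (every branch closes)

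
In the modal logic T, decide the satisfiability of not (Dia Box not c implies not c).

Satisfiable

1. not (Dia Box not c implies not c), u
2. Dia Box not c, u
3. c, u
4. Box not c, v
5. not c, v
Accessibility: uRu, uRv, vRv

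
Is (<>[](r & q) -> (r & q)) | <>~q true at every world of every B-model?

Valid in B

Tableau for the negation ~((<>[](r & q) -> (r & q)) | <>~q):
1. ~((<>[](r & q) -> (r & q)) | <>~q), 0
2. ~(<>[](r & q) -> (r & q)), 0
3. ~<>~q, 0
4. <>[](r & q), 0
5. ~(r & q), 0
6. q, 0
7. ~r, 0
8. [](r & q), 1
9. q, 1
10. r & q, 0
11. r, 0
Accessibility: 0R0, 0R1, 1R0, 1R1
Branch closes: r and ~r both at 0.
All branches of the negation close; one closing branch shown above.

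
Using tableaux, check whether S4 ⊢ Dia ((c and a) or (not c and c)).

Tableau for the negation not Dia ((c and a) or (not c and c)):
1. not Dia ((c and a) or (not c and c)), u
2. not ((c and a) or (not c and c)), u
3. not (c and a), u
4. not (not c and c), u
5. not a, u
6. not c, u
Accessibility: uRu
The negation has an open branch (countermodel exists).

Not valid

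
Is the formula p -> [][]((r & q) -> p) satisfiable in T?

1. p -> [][]((r & q) -> p), 0
2. [][]((r & q) -> p), 0   [->-rule on 1 (branches; this branch)]
3. []((r & q) -> p), 0   [[]-rule on 2 via 0R0]
4. (r & q) -> p, 0   [[]-rule on 3 via 0R0]
5. p, 0   [->-rule on 4 (branches; this branch)]
Accessibility: 0R0

Satisfiable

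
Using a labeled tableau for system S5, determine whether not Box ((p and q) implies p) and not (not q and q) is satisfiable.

Unsatisfiable (every branch closes)

1. not Box ((p and q) implies p) and not (not q and q), u
2. not Box ((p and q) implies p), u
3. not (not q and q), u
4. not q, u
5. not ((p and q) implies p), v
6. p and q, v
7. not p, v
8. p, v
9. q, v
Accessibility: uRu, uRv, vRu, vRv
Branch closes: p and not p both at v.
All branches of the tableau close; one closing branch shown above.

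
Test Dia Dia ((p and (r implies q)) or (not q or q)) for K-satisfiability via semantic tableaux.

1. Dia Dia ((p and (r implies q)) or (not q or q)), 0
2. Dia ((p and (r implies q)) or (not q or q)), 1   [Dia-rule on 1: fresh world 1, 0R1]
3. (p and (r implies q)) or (not q or q), 2   [Dia-rule on 2: fresh world 2, 1R2]
4. not q or q, 2   [or-rule on 3 (branches; this branch)]
5. q, 2   [or-rule on 4 (branches; this branch)]
Accessibility: 0R1, 1R2

Satisfiable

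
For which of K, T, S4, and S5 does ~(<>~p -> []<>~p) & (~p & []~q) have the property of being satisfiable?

S4-tableau for the formula:
1. ~(<>~p -> []<>~p) & (~p & []~q), 0
2. ~(<>~p -> []<>~p), 0
3. ~p & []~q, 0
4. <>~p, 0
5. ~[]<>~p, 0
6. ~p, 0
7. []~q, 0
8. ~q, 0
9. ~p, 1
10. ~q, 1
11. ~<>~p, 2
12. ~q, 2
13. p, 2
Accessibility: 0R0, 0R1, 0R2, 1R1, 2R2
Complete open branch: satisfiable in S4, hence also in K, T (this S4-model is also a K-model and a T-model).
S5-tableau for the formula:
1. ~(<>~p -> []<>~p) & (~p & []~q), 0
2. ~(<>~p -> []<>~p), 0
3. ~p & []~q, 0
4. <>~p, 0
5. ~[]<>~p, 0
6. ~p, 0
7. []~q, 0
8. ~q, 0
9. ~p, 1
10. ~q, 1
11. ~<>~p, 2
12. ~q, 2
13. p, 0
Accessibility: 0R0, 0R1, 0R2, 1R0, 1R1, 1R2, 2R0, 2R1, 2R2
Branch closes: p and ~p both at 0.
Every branch closes (one shown): unsatisfiable in S5.

K, T, S4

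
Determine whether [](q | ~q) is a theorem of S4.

Tableau for the negation ~[](q | ~q):
1. ~[](q | ~q), w0
2. ~(q | ~q), w1
3. ~q, w1
4. q, w1
Accessibility: w0Rw0, w0Rw1, w1Rw1
Branch closes: q and ~q both at w1.
All branches of the negation close; one closing branch shown above.

Yes, valid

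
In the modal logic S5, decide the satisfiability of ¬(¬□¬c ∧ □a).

1. ¬(¬□¬c ∧ □a), u
2. ¬□a, u
3. ¬a, v
Accessibility: uRu, uRv, vRu, vRv

Satisfiable (open branch found)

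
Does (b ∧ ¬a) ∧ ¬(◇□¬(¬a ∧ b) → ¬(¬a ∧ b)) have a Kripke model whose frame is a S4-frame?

Satisfiable

1. (b ∧ ¬a) ∧ ¬(◇□¬(¬a ∧ b) → ¬(¬a ∧ b)), w0
2. b ∧ ¬a, w0   [∧-rule on 1]
3. ¬(◇□¬(¬a ∧ b) → ¬(¬a ∧ b)), w0   [∧-rule on 1]
4. b, w0   [∧-rule on 2]
5. ¬a, w0   [∧-rule on 2]
6. ◇□¬(¬a ∧ b), w0   [¬→-rule on 3]
7. ¬a ∧ b, w0   [¬→-rule on 3]
8. □¬(¬a ∧ b), w1   [◇-rule on 6: fresh world w1, w0Rw1]
9. ¬(¬a ∧ b), w1   [□-rule on 8 via w1Rw1]
10. ¬b, w1   [¬∧-rule on 9 (branches; this branch)]
Accessibility: w0Rw0, w0Rw1, w1Rw1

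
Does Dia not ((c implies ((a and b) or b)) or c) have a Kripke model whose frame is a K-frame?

No, unsatisfiable

1. Dia not ((c implies ((a and b) or b)) or c), w0
2. not ((c implies ((a and b) or b)) or c), w1
3. not (c implies ((a and b) or b)), w1
4. not c, w1
5. c, w1
6. not ((a and b) or b), w1
Accessibility: w0Rw1
Branch closes: c and not c both at w1.
(One branch shown.) All branches close.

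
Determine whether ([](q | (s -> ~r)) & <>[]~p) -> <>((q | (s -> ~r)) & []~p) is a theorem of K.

Tableau for the negation ~(([](q | (s -> ~r)) & <>[]~p) -> <>((q | (s -> ~r)) & []~p)):
1. ~(([](q | (s -> ~r)) & <>[]~p) -> <>((q | (s -> ~r)) & []~p)), u
2. [](q | (s -> ~r)) & <>[]~p, u
3. ~<>((q | (s -> ~r)) & []~p), u
4. [](q | (s -> ~r)), u
5. <>[]~p, u
6. []~p, v
7. ~((q | (s -> ~r)) & []~p), v
8. q | (s -> ~r), v
9. ~[]~p, v
10. s -> ~r, v
11. ~r, v
12. p, w
13. ~p, w
Accessibility: uRv, vRw
Branch closes: p and ~p both at w.
Every branch of the negation's tableau closes; the branch above is one of them.

Valid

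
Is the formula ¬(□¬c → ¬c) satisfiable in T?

1. ¬(□¬c → ¬c), u
2. □¬c, u   [¬→-rule on 1]
3. c, u   [¬→-rule on 1]
4. ¬c, u   [□-rule on 2 via uRu]
Accessibility: uRu
Branch closes: c and ¬c both at u.
Every branch closes; the branch above is one of them.

No, unsatisfiable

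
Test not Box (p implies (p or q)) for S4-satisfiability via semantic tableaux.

1. not Box (p implies (p or q)), u
2. not (p implies (p or q)), v   [neg-Box-rule on 1: fresh world v, uRv]
3. p, v   [neg-implies-rule on 2]
4. not (p or q), v   [neg-implies-rule on 2]
5. not p, v   [neg-or-rule on 4]
6. not q, v   [neg-or-rule on 4]
Accessibility: uRu, uRv, vRv
Branch closes: p and not p both at v.
All branches of the tableau close; one closing branch shown above.

No, unsatisfiable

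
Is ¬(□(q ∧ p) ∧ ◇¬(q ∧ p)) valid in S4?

Tableau for the negation □(q ∧ p) ∧ ◇¬(q ∧ p):
1. □(q ∧ p) ∧ ◇¬(q ∧ p), w0
2. □(q ∧ p), w0   [∧-rule on 1]
3. ◇¬(q ∧ p), w0   [∧-rule on 1]
4. q ∧ p, w0   [□-rule on 2 via w0Rw0]
5. q, w0   [∧-rule on 4]
6. p, w0   [∧-rule on 4]
7. ¬(q ∧ p), w1   [◇-rule on 3: fresh world w1, w0Rw1]
8. q ∧ p, w1   [□-rule on 2 via w0Rw1]
9. q, w1   [∧-rule on 8]
10. p, w1   [∧-rule on 8]
11. ¬p, w1   [¬∧-rule on 7 (branches; this branch)]
Accessibility: w0Rw0, w0Rw1, w1Rw1
Branch closes: p and ¬p both at w1.
Every branch of the negation's tableau closes; the branch above is one of them.

Valid in S4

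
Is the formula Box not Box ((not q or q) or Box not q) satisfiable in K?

1. Box not Box ((not q or q) or Box not q), 0

Satisfiable (open branch found)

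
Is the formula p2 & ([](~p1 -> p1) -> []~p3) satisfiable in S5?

Yes, satisfiable

1. p2 & ([](~p1 -> p1) -> []~p3), u
2. p2, u
3. [](~p1 -> p1) -> []~p3, u
4. []~p3, u
5. ~p3, u
Accessibility: uRu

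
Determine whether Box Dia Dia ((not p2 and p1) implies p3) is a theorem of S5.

Tableau for the negation not Box Dia Dia ((not p2 and p1) implies p3):
1. not Box Dia Dia ((not p2 and p1) implies p3), u
2. not Dia Dia ((not p2 and p1) implies p3), v
3. not Dia ((not p2 and p1) implies p3), u
4. not Dia ((not p2 and p1) implies p3), v
5. not ((not p2 and p1) implies p3), u
6. not p2 and p1, u
7. not p3, u
8. not p2, u
9. p1, u
10. not ((not p2 and p1) implies p3), v
11. not p2 and p1, v
12. not p3, v
13. not p2, v
14. p1, v
Accessibility: uRu, uRv, vRu, vRv
The negation has an open branch (countermodel exists).

No, not valid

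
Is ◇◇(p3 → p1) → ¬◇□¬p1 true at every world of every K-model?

Tableau for the negation ¬(◇◇(p3 → p1) → ¬◇□¬p1):
1. ¬(◇◇(p3 → p1) → ¬◇□¬p1), u
2. ◇◇(p3 → p1), u
3. ◇□¬p1, u
4. ◇(p3 → p1), v
5. □¬p1, w
6. p3 → p1, x
7. p1, x
Accessibility: uRv, uRw, vRx
The negation has an open branch (countermodel exists).

Invalid (countermodel exists)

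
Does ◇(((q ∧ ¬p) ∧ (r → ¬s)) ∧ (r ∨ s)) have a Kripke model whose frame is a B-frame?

1. ◇(((q ∧ ¬p) ∧ (r → ¬s)) ∧ (r ∨ s)), w0
2. ((q ∧ ¬p) ∧ (r → ¬s)) ∧ (r ∨ s), w1   [◇-rule on 1: fresh world w1, w0Rw1]
3. (q ∧ ¬p) ∧ (r → ¬s), w1   [∧-rule on 2]
4. r ∨ s, w1   [∧-rule on 2]
5. q ∧ ¬p, w1   [∧-rule on 3]
6. r → ¬s, w1   [∧-rule on 3]
7. q, w1   [∧-rule on 5]
8. ¬p, w1   [∧-rule on 5]
9. s, w1   [∨-rule on 4 (branches; this branch)]
10. ¬r, w1   [→-rule on 6 (branches; this branch)]
Accessibility: w0Rw0, w0Rw1, w1Rw0, w1Rw1

Satisfiable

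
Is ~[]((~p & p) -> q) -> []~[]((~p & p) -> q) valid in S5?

Tableau for the negation ~(~[]((~p & p) -> q) -> []~[]((~p & p) -> q)):
1. ~(~[]((~p & p) -> q) -> []~[]((~p & p) -> q)), w0
2. ~[]((~p & p) -> q), w0   [~->-rule on 1]
3. ~[]~[]((~p & p) -> q), w0   [~->-rule on 1]
4. ~((~p & p) -> q), w1   [~[]-rule on 2: fresh world w1, w0Rw1]
5. ~p & p, w1   [~->-rule on 4]
6. ~q, w1   [~->-rule on 4]
7. ~p, w1   [&-rule on 5]
8. p, w1   [&-rule on 5]
Accessibility: w0Rw0, w0Rw1, w1Rw0, w1Rw1
Branch closes: p and ~p both at w1.
Every branch of the negation's tableau closes; the branch above is one of them.

Yes, valid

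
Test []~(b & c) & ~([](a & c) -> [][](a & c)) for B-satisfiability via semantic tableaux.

Yes, satisfiable

1. []~(b & c) & ~([](a & c) -> [][](a & c)), w0
2. []~(b & c), w0
3. ~([](a & c) -> [][](a & c)), w0
4. [](a & c), w0
5. ~[][](a & c), w0
6. ~(b & c), w0
7. a & c, w0
8. a, w0
9. c, w0
10. ~b, w0
11. ~[](a & c), w1
12. ~(b & c), w1
13. a & c, w1
14. a, w1
15. c, w1
16. ~b, w1
17. ~(a & c), w2
18. ~c, w2
Accessibility: w0Rw0, w0Rw1, w1Rw0, w1Rw1, w1Rw2, w2Rw1, w2Rw2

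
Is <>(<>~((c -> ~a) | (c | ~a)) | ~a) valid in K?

Tableau for the negation ~<>(<>~((c -> ~a) | (c | ~a)) | ~a):
1. ~<>(<>~((c -> ~a) | (c | ~a)) | ~a), u
The negation has an open branch (countermodel exists).

No, not valid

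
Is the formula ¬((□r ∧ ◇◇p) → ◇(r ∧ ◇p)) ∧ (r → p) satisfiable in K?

Unsatisfiable

1. ¬((□r ∧ ◇◇p) → ◇(r ∧ ◇p)) ∧ (r → p), 0
2. ¬((□r ∧ ◇◇p) → ◇(r ∧ ◇p)), 0   [∧-rule on 1]
3. r → p, 0   [∧-rule on 1]
4. □r ∧ ◇◇p, 0   [¬→-rule on 2]
5. ¬◇(r ∧ ◇p), 0   [¬→-rule on 2]
6. □r, 0   [∧-rule on 4]
7. ◇◇p, 0   [∧-rule on 4]
8. p, 0   [→-rule on 3 (branches; this branch)]
9. ◇p, 1   [◇-rule on 7: fresh world 1, 0R1]
10. ¬(r ∧ ◇p), 1   [¬◇-rule on 5 via 0R1]
11. r, 1   [□-rule on 6 via 0R1]
12. ¬◇p, 1   [¬∧-rule on 10 (branches; this branch)]
13. p, 2   [◇-rule on 9: fresh world 2, 1R2]
14. ¬p, 2   [¬◇-rule on 12 via 1R2]
Accessibility: 0R1, 1R2
Branch closes: p and ¬p both at 2.
(One branch shown.) All branches close.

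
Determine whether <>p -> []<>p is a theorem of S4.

No, not valid

Tableau for the negation ~(<>p -> []<>p):
1. ~(<>p -> []<>p), w0
2. <>p, w0
3. ~[]<>p, w0
4. p, w1
5. ~<>p, w2
6. ~p, w2
Accessibility: w0Rw0, w0Rw1, w0Rw2, w1Rw1, w2Rw2
The negation has an open branch (countermodel exists).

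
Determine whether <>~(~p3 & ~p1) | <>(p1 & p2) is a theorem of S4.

Tableau for the negation ~(<>~(~p3 & ~p1) | <>(p1 & p2)):
1. ~(<>~(~p3 & ~p1) | <>(p1 & p2)), u
2. ~<>~(~p3 & ~p1), u
3. ~<>(p1 & p2), u
4. ~p3 & ~p1, u
5. ~p3, u
6. ~p1, u
7. ~(p1 & p2), u
8. ~p2, u
Accessibility: uRu
The negation has an open branch (countermodel exists).

Not valid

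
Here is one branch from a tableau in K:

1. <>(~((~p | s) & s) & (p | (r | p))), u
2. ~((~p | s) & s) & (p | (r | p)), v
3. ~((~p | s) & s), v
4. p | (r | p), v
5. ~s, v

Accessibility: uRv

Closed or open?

There is no literal clash: for every atom and world, at most one sign appears.

Not closed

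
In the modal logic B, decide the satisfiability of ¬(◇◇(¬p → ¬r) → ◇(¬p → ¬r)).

1. ¬(◇◇(¬p → ¬r) → ◇(¬p → ¬r)), 0
2. ◇◇(¬p → ¬r), 0
3. ¬◇(¬p → ¬r), 0
4. ¬(¬p → ¬r), 0
5. ¬p, 0
6. r, 0
7. ◇(¬p → ¬r), 1
8. ¬(¬p → ¬r), 1
9. ¬p, 1
10. r, 1
11. ¬p → ¬r, 2
12. ¬r, 2
Accessibility: 0R0, 0R1, 1R0, 1R1, 1R2, 2R1, 2R2

Yes, satisfiable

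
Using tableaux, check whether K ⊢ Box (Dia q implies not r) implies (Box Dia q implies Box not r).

Tableau for the negation not (Box (Dia q implies not r) implies (Box Dia q implies Box not r)):
1. not (Box (Dia q implies not r) implies (Box Dia q implies Box not r)), w0
2. Box (Dia q implies not r), w0
3. not (Box Dia q implies Box not r), w0
4. Box Dia q, w0
5. not Box not r, w0
6. r, w1
7. Dia q implies not r, w1
8. Dia q, w1
9. not Dia q, w1
10. q, w2
11. not q, w2
Accessibility: w0Rw1, w1Rw2
Branch closes: q and not q both at w2.
Every branch of the negation's tableau closes; the branch above is one of them.

Yes, valid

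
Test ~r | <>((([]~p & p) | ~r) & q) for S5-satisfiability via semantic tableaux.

Satisfiable

1. ~r | <>((([]~p & p) | ~r) & q), 0
2. <>((([]~p & p) | ~r) & q), 0   [|-rule on 1 (branches; this branch)]
3. (([]~p & p) | ~r) & q, 1   [<>-rule on 2: fresh world 1, 0R1]
4. ([]~p & p) | ~r, 1   [&-rule on 3]
5. q, 1   [&-rule on 3]
6. ~r, 1   [|-rule on 4 (branches; this branch)]
Accessibility: 0R0, 0R1, 1R0, 1R1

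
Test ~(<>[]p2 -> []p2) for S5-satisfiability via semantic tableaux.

No, unsatisfiable

1. ~(<>[]p2 -> []p2), 0
2. <>[]p2, 0   [~->-rule on 1]
3. ~[]p2, 0   [~->-rule on 1]
4. []p2, 1   [<>-rule on 2: fresh world 1, 0R1]
5. p2, 0   [[]-rule on 4 via 1R0]
6. p2, 1   [[]-rule on 4 via 1R1]
7. ~p2, 2   [~[]-rule on 3: fresh world 2, 0R2]
8. p2, 2   [[]-rule on 4 via 1R2]
Accessibility: 0R0, 0R1, 0R2, 1R0, 1R1, 1R2, 2R0, 2R1, 2R2
Branch closes: p2 and ~p2 both at 2.
Every branch closes; the branch above is one of them.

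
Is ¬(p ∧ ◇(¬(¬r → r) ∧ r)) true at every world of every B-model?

Valid

Tableau for the negation p ∧ ◇(¬(¬r → r) ∧ r):
1. p ∧ ◇(¬(¬r → r) ∧ r), w0
2. p, w0
3. ◇(¬(¬r → r) ∧ r), w0
4. ¬(¬r → r) ∧ r, w1
5. ¬(¬r → r), w1
6. r, w1
7. ¬r, w1
Accessibility: w0Rw0, w0Rw1, w1Rw0, w1Rw1
Branch closes: r and ¬r both at w1.
All branches of the negation close; one closing branch shown above.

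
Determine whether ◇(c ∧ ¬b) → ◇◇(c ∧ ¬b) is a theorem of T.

Valid in T

Tableau for the negation ¬(◇(c ∧ ¬b) → ◇◇(c ∧ ¬b)):
1. ¬(◇(c ∧ ¬b) → ◇◇(c ∧ ¬b)), w0
2. ◇(c ∧ ¬b), w0
3. ¬◇◇(c ∧ ¬b), w0
4. ¬◇(c ∧ ¬b), w0
5. ¬(c ∧ ¬b), w0
6. b, w0
7. c ∧ ¬b, w1
8. c, w1
9. ¬b, w1
10. ¬◇(c ∧ ¬b), w1
11. ¬(c ∧ ¬b), w1
12. b, w1
Accessibility: w0Rw0, w0Rw1, w1Rw1
Branch closes: b and ¬b both at w1.
All branches of the negation close; one closing branch shown above.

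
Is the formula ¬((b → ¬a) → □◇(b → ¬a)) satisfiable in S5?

1. ¬((b → ¬a) → □◇(b → ¬a)), w0
2. b → ¬a, w0
3. ¬□◇(b → ¬a), w0
4. ¬a, w0
5. ¬◇(b → ¬a), w1
6. ¬(b → ¬a), w0
7. b, w0
8. a, w0
Accessibility: w0Rw0, w0Rw1, w1Rw0, w1Rw1
Branch closes: a and ¬a both at w0.
All branches of the tableau close; one closing branch shown above.

Unsatisfiable (every branch closes)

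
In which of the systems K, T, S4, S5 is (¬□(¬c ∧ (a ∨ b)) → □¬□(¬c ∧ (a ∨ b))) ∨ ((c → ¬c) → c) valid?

S5

S5-tableau for the negation ¬((¬□(¬c ∧ (a ∨ b)) → □¬□(¬c ∧ (a ∨ b))) ∨ ((c → ¬c) → c)):
1. ¬((¬□(¬c ∧ (a ∨ b)) → □¬□(¬c ∧ (a ∨ b))) ∨ ((c → ¬c) → c)), u
2. ¬(¬□(¬c ∧ (a ∨ b)) → □¬□(¬c ∧ (a ∨ b))), u   [¬∨-rule on 1]
3. ¬((c → ¬c) → c), u   [¬∨-rule on 1]
4. ¬□(¬c ∧ (a ∨ b)), u   [¬→-rule on 2]
5. ¬□¬□(¬c ∧ (a ∨ b)), u   [¬→-rule on 2]
6. c → ¬c, u   [¬→-rule on 3]
7. ¬c, u   [¬→-rule on 3]
8. ¬(¬c ∧ (a ∨ b)), v   [¬□-rule on 4: fresh world v, uRv]
9. ¬(a ∨ b), v   [¬∧-rule on 8 (branches; this branch)]
10. ¬a, v   [¬∨-rule on 9]
11. ¬b, v   [¬∨-rule on 9]
12. □(¬c ∧ (a ∨ b)), w   [¬□-rule on 5: fresh world w, uRw]
13. ¬c ∧ (a ∨ b), u   [□-rule on 12 via wRu]
14. a ∨ b, u   [∧-rule on 13]
15. ¬c ∧ (a ∨ b), v   [□-rule on 12 via wRv]
16. ¬c, v   [∧-rule on 15]
17. a ∨ b, v   [∧-rule on 15]
18. ¬c ∧ (a ∨ b), w   [□-rule on 12 via wRw]
19. ¬c, w   [∧-rule on 18]
20. a ∨ b, w   [∧-rule on 18]
21. b, u   [∨-rule on 14 (branches; this branch)]
22. b, v   [∨-rule on 17 (branches; this branch)]
Accessibility: uRu, uRv, uRw, vRu, vRv, vRw, wRu, wRv, wRw
Branch closes: b and ¬b both at v.
Every branch closes (one shown): valid in S5.
S4-tableau for the negation ¬((¬□(¬c ∧ (a ∨ b)) → □¬□(¬c ∧ (a ∨ b))) ∨ ((c → ¬c) → c)):
1. ¬((¬□(¬c ∧ (a ∨ b)) → □¬□(¬c ∧ (a ∨ b))) ∨ ((c → ¬c) → c)), u
2. ¬(¬□(¬c ∧ (a ∨ b)) → □¬□(¬c ∧ (a ∨ b))), u   [¬∨-rule on 1]
3. ¬((c → ¬c) → c), u   [¬∨-rule on 1]
4. ¬□(¬c ∧ (a ∨ b)), u   [¬→-rule on 2]
5. ¬□¬□(¬c ∧ (a ∨ b)), u   [¬→-rule on 2]
6. c → ¬c, u   [¬→-rule on 3]
7. ¬c, u   [¬→-rule on 3]
8. ¬(¬c ∧ (a ∨ b)), v   [¬□-rule on 4: fresh world v, uRv]
9. ¬(a ∨ b), v   [¬∧-rule on 8 (branches; this branch)]
10. ¬a, v   [¬∨-rule on 9]
11. ¬b, v   [¬∨-rule on 9]
12. □(¬c ∧ (a ∨ b)), w   [¬□-rule on 5: fresh world w, uRw]
13. ¬c ∧ (a ∨ b), w   [□-rule on 12 via wRw]
14. ¬c, w   [∧-rule on 13]
15. a ∨ b, w   [∧-rule on 13]
16. b, w   [∨-rule on 15 (branches; this branch)]
Accessibility: uRu, uRv, uRw, vRv, wRw
Complete open branch: countermodel on an S4-frame, so not valid in S4, nor in K, T (the same frame is also a K-frame and a T-frame).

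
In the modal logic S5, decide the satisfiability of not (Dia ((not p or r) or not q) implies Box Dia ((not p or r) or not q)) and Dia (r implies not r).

No, unsatisfiable

1. not (Dia ((not p or r) or not q) implies Box Dia ((not p or r) or not q)) and Dia (r implies not r), w0
2. not (Dia ((not p or r) or not q) implies Box Dia ((not p or r) or not q)), w0   [and-rule on 1]
3. Dia (r implies not r), w0   [and-rule on 1]
4. Dia ((not p or r) or not q), w0   [neg-implies-rule on 2]
5. not Box Dia ((not p or r) or not q), w0   [neg-implies-rule on 2]
6. r implies not r, w1   [Dia-rule on 3: fresh world w1, w0Rw1]
7. not r, w1   [implies-rule on 6 (branches; this branch)]
8. (not p or r) or not q, w2   [Dia-rule on 4: fresh world w2, w0Rw2]
9. not p or r, w2   [or-rule on 8 (branches; this branch)]
10. r, w2   [or-rule on 9 (branches; this branch)]
11. not Dia ((not p or r) or not q), w3   [neg-Box-rule on 5: fresh world w3, w0Rw3]
12. not ((not p or r) or not q), w0   [neg-Dia-rule on 11 via w3Rw0]
13. not (not p or r), w0   [neg-or-rule on 12]
14. q, w0   [neg-or-rule on 12]
15. p, w0   [neg-or-rule on 13]
16. not r, w0   [neg-or-rule on 13]
17. not ((not p or r) or not q), w1   [neg-Dia-rule on 11 via w3Rw1]
18. not (not p or r), w1   [neg-or-rule on 17]
19. q, w1   [neg-or-rule on 17]
20. p, w1   [neg-or-rule on 18]
21. not ((not p or r) or not q), w2   [neg-Dia-rule on 11 via w3Rw2]
22. not (not p or r), w2   [neg-or-rule on 21]
23. q, w2   [neg-or-rule on 21]
24. p, w2   [neg-or-rule on 22]
25. not r, w2   [neg-or-rule on 22]
Accessibility: w0Rw0, w0Rw1, w0Rw2, w0Rw3, w1Rw0, w1Rw1, w1Rw2, w1Rw3, w2Rw0, w2Rw1, w2Rw2, w2Rw3, w3Rw0, w3Rw1, w3Rw2, w3Rw3
Branch closes: r and not r both at w2.
All branches of the tableau close; one closing branch shown above.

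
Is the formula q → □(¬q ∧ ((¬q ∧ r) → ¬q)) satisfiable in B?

Satisfiable

1. q → □(¬q ∧ ((¬q ∧ r) → ¬q)), w0
2. □(¬q ∧ ((¬q ∧ r) → ¬q)), w0   [→-rule on 1 (branches; this branch)]
3. ¬q ∧ ((¬q ∧ r) → ¬q), w0   [□-rule on 2 via w0Rw0]
4. ¬q, w0   [∧-rule on 3]
5. (¬q ∧ r) → ¬q, w0   [∧-rule on 3]
Accessibility: w0Rw0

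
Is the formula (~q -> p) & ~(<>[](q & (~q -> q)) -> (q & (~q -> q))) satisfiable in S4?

1. (~q -> p) & ~(<>[](q & (~q -> q)) -> (q & (~q -> q))), w0
2. ~q -> p, w0
3. ~(<>[](q & (~q -> q)) -> (q & (~q -> q))), w0
4. <>[](q & (~q -> q)), w0
5. ~(q & (~q -> q)), w0
6. p, w0
7. ~(~q -> q), w0
8. ~q, w0
9. [](q & (~q -> q)), w1
10. q & (~q -> q), w1
11. q, w1
12. ~q -> q, w1
Accessibility: w0Rw0, w0Rw1, w1Rw1

Satisfiable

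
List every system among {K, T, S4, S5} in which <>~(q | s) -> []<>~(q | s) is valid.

S5

S4-tableau for the negation ~(<>~(q | s) -> []<>~(q | s)):
1. ~(<>~(q | s) -> []<>~(q | s)), 0
2. <>~(q | s), 0
3. ~[]<>~(q | s), 0
4. ~(q | s), 1
5. ~q, 1
6. ~s, 1
7. ~<>~(q | s), 2
8. q | s, 2
9. s, 2
Accessibility: 0R0, 0R1, 0R2, 1R1, 2R2
Complete open branch: countermodel on an S4-frame, so not valid in S4, nor in K, T (the same frame is also a K-frame and a T-frame).
S5-tableau for the negation ~(<>~(q | s) -> []<>~(q | s)):
1. ~(<>~(q | s) -> []<>~(q | s)), 0
2. <>~(q | s), 0
3. ~[]<>~(q | s), 0
4. ~(q | s), 1
5. ~q, 1
6. ~s, 1
7. ~<>~(q | s), 2
8. q | s, 0
9. q | s, 1
10. q | s, 2
11. s, 0
12. s, 1
Accessibility: 0R0, 0R1, 0R2, 1R0, 1R1, 1R2, 2R0, 2R1, 2R2
Branch closes: s and ~s both at 1.
Every branch closes (one shown): valid in S5.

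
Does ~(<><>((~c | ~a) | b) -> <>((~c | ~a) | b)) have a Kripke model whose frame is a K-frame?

Satisfiable

1. ~(<><>((~c | ~a) | b) -> <>((~c | ~a) | b)), w0
2. <><>((~c | ~a) | b), w0
3. ~<>((~c | ~a) | b), w0
4. <>((~c | ~a) | b), w1
5. ~((~c | ~a) | b), w1
6. ~(~c | ~a), w1
7. ~b, w1
8. c, w1
9. a, w1
10. (~c | ~a) | b, w2
11. b, w2
Accessibility: w0Rw1, w1Rw2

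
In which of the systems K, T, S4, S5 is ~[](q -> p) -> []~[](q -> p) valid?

S5-tableau for the negation ~(~[](q -> p) -> []~[](q -> p)):
1. ~(~[](q -> p) -> []~[](q -> p)), w0
2. ~[](q -> p), w0
3. ~[]~[](q -> p), w0
4. ~(q -> p), w1
5. q, w1
6. ~p, w1
7. [](q -> p), w2
8. q -> p, w0
9. q -> p, w1
10. q -> p, w2
11. p, w0
12. p, w1
Accessibility: w0Rw0, w0Rw1, w0Rw2, w1Rw0, w1Rw1, w1Rw2, w2Rw0, w2Rw1, w2Rw2
Branch closes: p and ~p both at w1.
Every branch closes (one shown): valid in S5.
S4-tableau for the negation ~(~[](q -> p) -> []~[](q -> p)):
1. ~(~[](q -> p) -> []~[](q -> p)), w0
2. ~[](q -> p), w0
3. ~[]~[](q -> p), w0
4. ~(q -> p), w1
5. q, w1
6. ~p, w1
7. [](q -> p), w2
8. q -> p, w2
9. p, w2
Accessibility: w0Rw0, w0Rw1, w0Rw2, w1Rw1, w2Rw2
Complete open branch: countermodel on an S4-frame, so not valid in S4, nor in K, T (the same frame is also a K-frame and a T-frame).

S5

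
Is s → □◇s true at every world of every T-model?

Tableau for the negation ¬(s → □◇s):
1. ¬(s → □◇s), w0
2. s, w0
3. ¬□◇s, w0
4. ¬◇s, w1
5. ¬s, w1
Accessibility: w0Rw0, w0Rw1, w1Rw1
The negation has an open branch (countermodel exists).

Not valid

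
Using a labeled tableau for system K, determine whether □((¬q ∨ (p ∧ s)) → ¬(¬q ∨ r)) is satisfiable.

Yes, satisfiable

1. □((¬q ∨ (p ∧ s)) → ¬(¬q ∨ r)), u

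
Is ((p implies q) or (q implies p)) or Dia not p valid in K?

Yes, valid

Tableau for the negation not (((p implies q) or (q implies p)) or Dia not p):
1. not (((p implies q) or (q implies p)) or Dia not p), w0
2. not ((p implies q) or (q implies p)), w0
3. not Dia not p, w0
4. not (p implies q), w0
5. not (q implies p), w0
6. p, w0
7. not q, w0
8. q, w0
9. not p, w0
Branch closes: q and not q both at w0.
All branches of the negation close; one closing branch shown above.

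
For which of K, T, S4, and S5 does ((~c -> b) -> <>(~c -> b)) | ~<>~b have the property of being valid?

T, S4, S5

K-tableau for the negation ~(((~c -> b) -> <>(~c -> b)) | ~<>~b):
1. ~(((~c -> b) -> <>(~c -> b)) | ~<>~b), 0
2. ~((~c -> b) -> <>(~c -> b)), 0
3. <>~b, 0
4. ~c -> b, 0
5. ~<>(~c -> b), 0
6. b, 0
7. ~b, 1
8. ~(~c -> b), 1
9. ~c, 1
Accessibility: 0R1
Complete open branch: countermodel on a K-frame, so not valid in K.
T-tableau for the negation ~(((~c -> b) -> <>(~c -> b)) | ~<>~b):
1. ~(((~c -> b) -> <>(~c -> b)) | ~<>~b), 0
2. ~((~c -> b) -> <>(~c -> b)), 0
3. <>~b, 0
4. ~c -> b, 0
5. ~<>(~c -> b), 0
6. ~(~c -> b), 0
7. ~c, 0
8. ~b, 0
9. b, 0
Accessibility: 0R0
Branch closes: b and ~b both at 0.
Every branch closes (one shown): valid in T, hence also in S4, S5 (every theorem of T is a theorem of S4 and S5).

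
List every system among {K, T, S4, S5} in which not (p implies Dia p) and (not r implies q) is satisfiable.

K

T-tableau for the formula:
1. not (p implies Dia p) and (not r implies q), 0
2. not (p implies Dia p), 0
3. not r implies q, 0
4. p, 0
5. not Dia p, 0
6. not p, 0
Accessibility: 0R0
Branch closes: p and not p both at 0.
Every branch closes (one shown): unsatisfiable in T, hence also in S4, S5 (every S4/S5-frame is a T-frame).
K-tableau for the formula:
1. not (p implies Dia p) and (not r implies q), 0
2. not (p implies Dia p), 0
3. not r implies q, 0
4. p, 0
5. not Dia p, 0
6. q, 0
Complete open branch: satisfiable in K.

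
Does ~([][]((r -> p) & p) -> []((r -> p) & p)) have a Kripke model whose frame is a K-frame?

Satisfiable

1. ~([][]((r -> p) & p) -> []((r -> p) & p)), w0
2. [][]((r -> p) & p), w0   [~->-rule on 1]
3. ~[]((r -> p) & p), w0   [~->-rule on 1]
4. ~((r -> p) & p), w1   [~[]-rule on 3: fresh world w1, w0Rw1]
5. []((r -> p) & p), w1   [[]-rule on 2 via w0Rw1]
6. ~p, w1   [~&-rule on 4 (branches; this branch)]
Accessibility: w0Rw1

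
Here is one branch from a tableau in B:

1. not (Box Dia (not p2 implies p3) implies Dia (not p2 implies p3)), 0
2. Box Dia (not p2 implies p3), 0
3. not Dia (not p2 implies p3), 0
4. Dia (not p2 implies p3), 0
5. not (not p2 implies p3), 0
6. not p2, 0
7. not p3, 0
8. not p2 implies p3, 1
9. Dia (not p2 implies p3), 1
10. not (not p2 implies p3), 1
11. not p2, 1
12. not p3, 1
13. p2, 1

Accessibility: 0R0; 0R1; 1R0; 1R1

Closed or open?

Both p2 and not p2 appear at 1.

Closed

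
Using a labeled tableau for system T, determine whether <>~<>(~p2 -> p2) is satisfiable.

1. <>~<>(~p2 -> p2), 0
2. ~<>(~p2 -> p2), 1
3. ~(~p2 -> p2), 1
4. ~p2, 1
Accessibility: 0R0, 0R1, 1R1

Satisfiable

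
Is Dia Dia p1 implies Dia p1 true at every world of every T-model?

Invalid (countermodel exists)

Tableau for the negation not (Dia Dia p1 implies Dia p1):
1. not (Dia Dia p1 implies Dia p1), 0
2. Dia Dia p1, 0
3. not Dia p1, 0
4. not p1, 0
5. Dia p1, 1
6. not p1, 1
7. p1, 2
Accessibility: 0R0, 0R1, 1R1, 1R2, 2R2
The negation has an open branch (countermodel exists).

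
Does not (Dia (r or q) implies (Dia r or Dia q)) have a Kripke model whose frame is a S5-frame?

1. not (Dia (r or q) implies (Dia r or Dia q)), 0
2. Dia (r or q), 0
3. not (Dia r or Dia q), 0
4. not Dia r, 0
5. not Dia q, 0
6. not r, 0
7. not q, 0
8. r or q, 1
9. not r, 1
10. not q, 1
11. q, 1
Accessibility: 0R0, 0R1, 1R0, 1R1
Branch closes: q and not q both at 1.
Every branch closes; the branch above is one of them.

Unsatisfiable (every branch closes)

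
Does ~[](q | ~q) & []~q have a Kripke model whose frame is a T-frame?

1. ~[](q | ~q) & []~q, 0
2. ~[](q | ~q), 0   [&-rule on 1]
3. []~q, 0   [&-rule on 1]
4. ~q, 0   [[]-rule on 3 via 0R0]
5. ~(q | ~q), 1   [~[]-rule on 2: fresh world 1, 0R1]
6. ~q, 1   [~|-rule on 5]
7. q, 1   [~|-rule on 5]
Accessibility: 0R0, 0R1, 1R1
Branch closes: q and ~q both at 1.
(One branch shown.) All branches close.

Unsatisfiable (every branch closes)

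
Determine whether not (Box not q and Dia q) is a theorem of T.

Tableau for the negation Box not q and Dia q:
1. Box not q and Dia q, u
2. Box not q, u
3. Dia q, u
4. not q, u
5. q, v
6. not q, v
Accessibility: uRu, uRv, vRv
Branch closes: q and not q both at v.
Every branch of the negation's tableau closes; the branch above is one of them.

Yes, valid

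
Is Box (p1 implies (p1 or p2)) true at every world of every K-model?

Valid

Tableau for the negation not Box (p1 implies (p1 or p2)):
1. not Box (p1 implies (p1 or p2)), w0
2. not (p1 implies (p1 or p2)), w1   [neg-Box-rule on 1: fresh world w1, w0Rw1]
3. p1, w1   [neg-implies-rule on 2]
4. not (p1 or p2), w1   [neg-implies-rule on 2]
5. not p1, w1   [neg-or-rule on 4]
6. not p2, w1   [neg-or-rule on 4]
Accessibility: w0Rw1
Branch closes: p1 and not p1 both at w1.
All branches of the negation close; one closing branch shown above.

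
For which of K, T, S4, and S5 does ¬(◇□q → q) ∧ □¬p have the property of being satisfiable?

S5-tableau for the formula:
1. ¬(◇□q → q) ∧ □¬p, u
2. ¬(◇□q → q), u
3. □¬p, u
4. ◇□q, u
5. ¬q, u
6. ¬p, u
7. □q, v
8. ¬p, v
9. q, u
Accessibility: uRu, uRv, vRu, vRv
Branch closes: q and ¬q both at u.
Every branch closes (one shown): unsatisfiable in S5.
S4-tableau for the formula:
1. ¬(◇□q → q) ∧ □¬p, u
2. ¬(◇□q → q), u
3. □¬p, u
4. ◇□q, u
5. ¬q, u
6. ¬p, u
7. □q, v
8. ¬p, v
9. q, v
Accessibility: uRu, uRv, vRv
Complete open branch: satisfiable in S4, hence also in K, T (this S4-model is also a K-model and a T-model).

K, T, S4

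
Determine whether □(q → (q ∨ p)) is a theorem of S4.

Yes, valid

Tableau for the negation ¬□(q → (q ∨ p)):
1. ¬□(q → (q ∨ p)), u
2. ¬(q → (q ∨ p)), v
3. q, v
4. ¬(q ∨ p), v
5. ¬q, v
6. ¬p, v
Accessibility: uRu, uRv, vRv
Branch closes: q and ¬q both at v.
All branches of the negation close; one closing branch shown above.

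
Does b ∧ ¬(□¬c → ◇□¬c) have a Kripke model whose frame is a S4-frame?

1. b ∧ ¬(□¬c → ◇□¬c), u
2. b, u
3. ¬(□¬c → ◇□¬c), u
4. □¬c, u
5. ¬◇□¬c, u
6. ¬c, u
7. ¬□¬c, u
8. c, v
9. ¬c, v
Accessibility: uRu, uRv, vRv
Branch closes: c and ¬c both at v.
All branches of the tableau close; one closing branch shown above.

Unsatisfiable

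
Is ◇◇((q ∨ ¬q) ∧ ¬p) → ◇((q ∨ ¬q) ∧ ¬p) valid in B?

Tableau for the negation ¬(◇◇((q ∨ ¬q) ∧ ¬p) → ◇((q ∨ ¬q) ∧ ¬p)):
1. ¬(◇◇((q ∨ ¬q) ∧ ¬p) → ◇((q ∨ ¬q) ∧ ¬p)), u
2. ◇◇((q ∨ ¬q) ∧ ¬p), u
3. ¬◇((q ∨ ¬q) ∧ ¬p), u
4. ¬((q ∨ ¬q) ∧ ¬p), u
5. p, u
6. ◇((q ∨ ¬q) ∧ ¬p), v
7. ¬((q ∨ ¬q) ∧ ¬p), v
8. p, v
9. (q ∨ ¬q) ∧ ¬p, w
10. q ∨ ¬q, w
11. ¬p, w
12. ¬q, w
Accessibility: uRu, uRv, vRu, vRv, vRw, wRv, wRw
The negation has an open branch (countermodel exists).

Invalid (countermodel exists)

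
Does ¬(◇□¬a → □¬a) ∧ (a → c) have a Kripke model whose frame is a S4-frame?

Satisfiable

1. ¬(◇□¬a → □¬a) ∧ (a → c), u
2. ¬(◇□¬a → □¬a), u
3. a → c, u
4. ◇□¬a, u
5. ¬□¬a, u
6. c, u
7. □¬a, v
8. ¬a, v
9. a, w
Accessibility: uRu, uRv, uRw, vRv, wRw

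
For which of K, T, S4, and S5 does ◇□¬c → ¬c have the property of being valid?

S5

S5-tableau for the negation ¬(◇□¬c → ¬c):
1. ¬(◇□¬c → ¬c), w0
2. ◇□¬c, w0
3. c, w0
4. □¬c, w1
5. ¬c, w0
Accessibility: w0Rw0, w0Rw1, w1Rw0, w1Rw1
Branch closes: c and ¬c both at w0.
Every branch closes (one shown): valid in S5.
S4-tableau for the negation ¬(◇□¬c → ¬c):
1. ¬(◇□¬c → ¬c), w0
2. ◇□¬c, w0
3. c, w0
4. □¬c, w1
5. ¬c, w1
Accessibility: w0Rw0, w0Rw1, w1Rw1
Complete open branch: countermodel on an S4-frame, so not valid in S4, nor in K, T (the same frame is also a K-frame and a T-frame).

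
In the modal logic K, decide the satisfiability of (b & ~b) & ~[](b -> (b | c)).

No, unsatisfiable

1. (b & ~b) & ~[](b -> (b | c)), w0
2. b & ~b, w0
3. ~[](b -> (b | c)), w0
4. b, w0
5. ~b, w0
Branch closes: b and ~b both at w0.
All branches of the tableau close; one closing branch shown above.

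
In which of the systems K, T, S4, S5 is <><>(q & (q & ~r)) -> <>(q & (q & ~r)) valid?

S4-tableau for the negation ~(<><>(q & (q & ~r)) -> <>(q & (q & ~r))):
1. ~(<><>(q & (q & ~r)) -> <>(q & (q & ~r))), w0
2. <><>(q & (q & ~r)), w0
3. ~<>(q & (q & ~r)), w0
4. ~(q & (q & ~r)), w0
5. ~(q & ~r), w0
6. r, w0
7. <>(q & (q & ~r)), w1
8. ~(q & (q & ~r)), w1
9. ~(q & ~r), w1
10. r, w1
11. q & (q & ~r), w2
12. q, w2
13. q & ~r, w2
14. ~r, w2
15. ~(q & (q & ~r)), w2
16. ~(q & ~r), w2
17. r, w2
Accessibility: w0Rw0, w0Rw1, w0Rw2, w1Rw1, w1Rw2, w2Rw2
Branch closes: r and ~r both at w2.
Every branch closes (one shown): valid in S4, hence also in S5 (every theorem of S4 is a theorem of S5).
T-tableau for the negation ~(<><>(q & (q & ~r)) -> <>(q & (q & ~r))):
1. ~(<><>(q & (q & ~r)) -> <>(q & (q & ~r))), w0
2. <><>(q & (q & ~r)), w0
3. ~<>(q & (q & ~r)), w0
4. ~(q & (q & ~r)), w0
5. ~(q & ~r), w0
6. r, w0
7. <>(q & (q & ~r)), w1
8. ~(q & (q & ~r)), w1
9. ~(q & ~r), w1
10. r, w1
11. q & (q & ~r), w2
12. q, w2
13. q & ~r, w2
14. ~r, w2
Accessibility: w0Rw0, w0Rw1, w1Rw1, w1Rw2, w2Rw2
Complete open branch: countermodel on a T-frame, so not valid in T, nor in K (the same frame is also a K-frame).

S4, S5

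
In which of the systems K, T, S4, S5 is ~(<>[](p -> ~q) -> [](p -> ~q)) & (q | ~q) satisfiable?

K, T, S4

S4-tableau for the formula:
1. ~(<>[](p -> ~q) -> [](p -> ~q)) & (q | ~q), u
2. ~(<>[](p -> ~q) -> [](p -> ~q)), u
3. q | ~q, u
4. <>[](p -> ~q), u
5. ~[](p -> ~q), u
6. ~q, u
7. [](p -> ~q), v
8. p -> ~q, v
9. ~q, v
10. ~(p -> ~q), w
11. p, w
12. q, w
Accessibility: uRu, uRv, uRw, vRv, wRw
Complete open branch: satisfiable in S4, hence also in K, T (this S4-model is also a K-model and a T-model).
S5-tableau for the formula:
1. ~(<>[](p -> ~q) -> [](p -> ~q)) & (q | ~q), u
2. ~(<>[](p -> ~q) -> [](p -> ~q)), u
3. q | ~q, u
4. <>[](p -> ~q), u
5. ~[](p -> ~q), u
6. ~q, u
7. [](p -> ~q), v
8. p -> ~q, u
9. p -> ~q, v
10. ~q, v
11. ~(p -> ~q), w
12. p, w
13. q, w
14. p -> ~q, w
15. ~q, w
Accessibility: uRu, uRv, uRw, vRu, vRv, vRw, wRu, wRv, wRw
Branch closes: q and ~q both at w.
Every branch closes (one shown): unsatisfiable in S5.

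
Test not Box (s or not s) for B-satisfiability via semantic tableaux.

No, unsatisfiable

1. not Box (s or not s), w0
2. not (s or not s), w1
3. not s, w1
4. s, w1
Accessibility: w0Rw0, w0Rw1, w1Rw0, w1Rw1
Branch closes: s and not s both at w1.
(One branch shown.) All branches close.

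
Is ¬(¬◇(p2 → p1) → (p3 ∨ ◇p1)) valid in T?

Tableau for the negation ¬◇(p2 → p1) → (p3 ∨ ◇p1):
1. ¬◇(p2 → p1) → (p3 ∨ ◇p1), u
2. p3 ∨ ◇p1, u   [→-rule on 1 (branches; this branch)]
3. ◇p1, u   [∨-rule on 2 (branches; this branch)]
4. p1, v   [◇-rule on 3: fresh world v, uRv]
Accessibility: uRu, uRv, vRv
The negation has an open branch (countermodel exists).

Not valid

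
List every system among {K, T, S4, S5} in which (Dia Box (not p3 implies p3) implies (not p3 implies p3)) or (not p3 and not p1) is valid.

S5-tableau for the negation not ((Dia Box (not p3 implies p3) implies (not p3 implies p3)) or (not p3 and not p1)):
1. not ((Dia Box (not p3 implies p3) implies (not p3 implies p3)) or (not p3 and not p1)), 0
2. not (Dia Box (not p3 implies p3) implies (not p3 implies p3)), 0
3. not (not p3 and not p1), 0
4. Dia Box (not p3 implies p3), 0
5. not (not p3 implies p3), 0
6. not p3, 0
7. p1, 0
8. Box (not p3 implies p3), 1
9. not p3 implies p3, 0
10. not p3 implies p3, 1
11. p3, 0
Accessibility: 0R0, 0R1, 1R0, 1R1
Branch closes: p3 and not p3 both at 0.
Every branch closes (one shown): valid in S5.
S4-tableau for the negation not ((Dia Box (not p3 implies p3) implies (not p3 implies p3)) or (not p3 and not p1)):
1. not ((Dia Box (not p3 implies p3) implies (not p3 implies p3)) or (not p3 and not p1)), 0
2. not (Dia Box (not p3 implies p3) implies (not p3 implies p3)), 0
3. not (not p3 and not p1), 0
4. Dia Box (not p3 implies p3), 0
5. not (not p3 implies p3), 0
6. not p3, 0
7. p1, 0
8. Box (not p3 implies p3), 1
9. not p3 implies p3, 1
10. p3, 1
Accessibility: 0R0, 0R1, 1R1
Complete open branch: countermodel on an S4-frame, so not valid in S4, nor in K, T (the same frame is also a K-frame and a T-frame).

S5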